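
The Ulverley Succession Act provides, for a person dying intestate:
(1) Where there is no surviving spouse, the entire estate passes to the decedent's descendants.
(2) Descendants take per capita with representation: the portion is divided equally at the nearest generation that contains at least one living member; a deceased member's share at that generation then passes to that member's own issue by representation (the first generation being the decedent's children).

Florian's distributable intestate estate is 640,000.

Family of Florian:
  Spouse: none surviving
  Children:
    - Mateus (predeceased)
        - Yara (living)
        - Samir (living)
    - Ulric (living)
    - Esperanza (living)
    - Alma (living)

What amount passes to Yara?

Yara receives 80,000.

The entire 640,000 passes to the descendants.
That amount (640,000) is divided into 4 shares of 160,000: Ulric, Esperanza, and Alma each take 160,000; Mateus's 160,000 share passes to Mateus's issue.
Mateus's share (160,000) is divided into 2 shares of 80,000: Yara and Samir each take 80,000.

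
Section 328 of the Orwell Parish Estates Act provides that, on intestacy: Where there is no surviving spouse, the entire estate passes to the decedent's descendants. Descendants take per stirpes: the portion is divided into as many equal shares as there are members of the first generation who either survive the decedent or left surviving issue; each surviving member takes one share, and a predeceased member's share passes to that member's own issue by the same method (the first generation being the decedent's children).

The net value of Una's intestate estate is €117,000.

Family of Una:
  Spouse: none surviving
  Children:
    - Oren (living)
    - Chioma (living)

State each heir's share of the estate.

The entire €117,000 passes to the descendants.
That amount (€117,000) is divided into 2 shares of €58,500: Oren and Chioma each take €58,500.

Oren: €58,500; Chioma: €58,500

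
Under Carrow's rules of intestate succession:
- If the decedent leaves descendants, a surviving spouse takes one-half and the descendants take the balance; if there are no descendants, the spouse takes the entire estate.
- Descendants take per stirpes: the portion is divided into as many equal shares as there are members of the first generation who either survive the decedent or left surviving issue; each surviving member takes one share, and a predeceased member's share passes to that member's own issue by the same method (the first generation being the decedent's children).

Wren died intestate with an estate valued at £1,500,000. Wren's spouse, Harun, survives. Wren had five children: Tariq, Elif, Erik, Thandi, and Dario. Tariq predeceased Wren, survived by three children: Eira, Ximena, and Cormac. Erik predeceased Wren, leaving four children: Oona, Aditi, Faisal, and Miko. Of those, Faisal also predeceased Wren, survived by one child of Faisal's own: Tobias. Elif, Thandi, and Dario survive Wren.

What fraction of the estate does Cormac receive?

Cormac receives 1/30 of the estate.

Harun takes one-half of £1,500,000 = £750,000. The remaining £750,000 passes to the descendants.
The descendants' portion (£750,000) is divided into 5 shares of £150,000: Elif, Thandi, and Dario each take £150,000; Tariq's £150,000 share passes to Tariq's issue; Erik's £150,000 share passes to Erik's issue.
Tariq's share (£150,000) is divided into 3 shares of £50,000: Eira, Ximena, and Cormac each take £50,000.
Erik's share (£150,000) is divided into 4 shares of £37,500: Oona, Aditi, and Miko each take £37,500; Faisal's £37,500 share passes to Faisal's issue.
Faisal's share (£37,500) passes entirely to Tobias.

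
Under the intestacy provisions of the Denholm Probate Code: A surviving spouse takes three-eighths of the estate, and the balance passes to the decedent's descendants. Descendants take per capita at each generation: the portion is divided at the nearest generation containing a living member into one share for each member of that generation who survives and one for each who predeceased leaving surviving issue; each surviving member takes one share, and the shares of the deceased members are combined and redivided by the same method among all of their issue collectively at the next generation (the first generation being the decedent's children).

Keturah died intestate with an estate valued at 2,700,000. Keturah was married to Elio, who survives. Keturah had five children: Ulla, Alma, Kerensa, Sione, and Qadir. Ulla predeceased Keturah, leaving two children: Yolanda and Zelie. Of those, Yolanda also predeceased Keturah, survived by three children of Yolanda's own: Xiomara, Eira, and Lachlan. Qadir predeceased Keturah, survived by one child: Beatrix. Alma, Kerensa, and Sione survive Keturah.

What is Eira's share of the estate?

Eira receives 75,000.

Elio takes three-eighths of 2,700,000 = 1,012,500. The remaining 1,687,500 passes to the descendants.
The descendants' portion (1,687,500) is divided at the children's generation into 5 shares of 337,500. Alma, Kerensa, and Sione each take 337,500. The 2 shares of the deceased (Ulla and Qadir) are combined into a pool of 675,000.
That pool (675,000) is divided at the grandchildren's generation into 3 shares of 225,000. Zelie and Beatrix each take 225,000. The remaining share for the deceased Yolanda (225,000) is carried to the next generation.
That pool (225,000) is divided at the great-grandchildren's generation equally among Xiomara, Eira, and Lachlan: 75,000 each.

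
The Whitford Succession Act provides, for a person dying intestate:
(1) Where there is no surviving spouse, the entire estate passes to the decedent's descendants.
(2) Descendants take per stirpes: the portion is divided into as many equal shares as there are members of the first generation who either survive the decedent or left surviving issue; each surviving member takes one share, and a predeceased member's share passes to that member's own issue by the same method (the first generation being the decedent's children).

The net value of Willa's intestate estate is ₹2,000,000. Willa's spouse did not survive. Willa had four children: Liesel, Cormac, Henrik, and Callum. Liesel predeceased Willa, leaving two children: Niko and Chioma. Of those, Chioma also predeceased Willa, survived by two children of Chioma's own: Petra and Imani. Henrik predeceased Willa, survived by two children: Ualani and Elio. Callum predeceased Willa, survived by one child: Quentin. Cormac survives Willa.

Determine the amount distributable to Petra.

The entire ₹2,000,000 passes to the descendants.
That amount (₹2,000,000) is divided into 4 shares of ₹500,000: Cormac takes ₹500,000; Liesel's ₹500,000 share passes to Liesel's issue; Henrik's ₹500,000 share passes to Henrik's issue; Callum's ₹500,000 share passes to Callum's issue.
Liesel's share (₹500,000) is divided into 2 shares of ₹250,000: Niko takes ₹250,000; Chioma's ₹250,000 share passes to Chioma's issue.
Chioma's share (₹250,000) is divided into 2 shares of ₹125,000: Petra and Imani each take ₹125,000.
Henrik's share (₹500,000) is divided into 2 shares of ₹250,000: Ualani and Elio each take ₹250,000.
Callum's share (₹500,000) passes entirely to Quentin.

Petra receives ₹125,000.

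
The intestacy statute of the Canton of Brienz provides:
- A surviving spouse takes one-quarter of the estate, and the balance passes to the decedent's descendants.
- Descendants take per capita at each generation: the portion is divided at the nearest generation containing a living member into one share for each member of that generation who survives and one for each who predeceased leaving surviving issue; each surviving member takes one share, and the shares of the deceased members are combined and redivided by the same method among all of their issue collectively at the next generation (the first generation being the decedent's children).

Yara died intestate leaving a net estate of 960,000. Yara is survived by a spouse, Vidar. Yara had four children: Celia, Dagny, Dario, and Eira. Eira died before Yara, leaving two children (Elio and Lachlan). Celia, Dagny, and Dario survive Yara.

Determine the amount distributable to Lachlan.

Lachlan receives 90,000.

Vidar takes one-quarter of 960,000 = 240,000. The remaining 720,000 passes to the descendants.
The descendants' portion (720,000) is divided at the children's generation into 4 shares of 180,000. Celia, Dagny, and Dario each take 180,000. The remaining share for the deceased Eira (180,000) is carried to the next generation.
That pool (180,000) is divided at the grandchildren's generation equally among Elio and Lachlan: 90,000 each.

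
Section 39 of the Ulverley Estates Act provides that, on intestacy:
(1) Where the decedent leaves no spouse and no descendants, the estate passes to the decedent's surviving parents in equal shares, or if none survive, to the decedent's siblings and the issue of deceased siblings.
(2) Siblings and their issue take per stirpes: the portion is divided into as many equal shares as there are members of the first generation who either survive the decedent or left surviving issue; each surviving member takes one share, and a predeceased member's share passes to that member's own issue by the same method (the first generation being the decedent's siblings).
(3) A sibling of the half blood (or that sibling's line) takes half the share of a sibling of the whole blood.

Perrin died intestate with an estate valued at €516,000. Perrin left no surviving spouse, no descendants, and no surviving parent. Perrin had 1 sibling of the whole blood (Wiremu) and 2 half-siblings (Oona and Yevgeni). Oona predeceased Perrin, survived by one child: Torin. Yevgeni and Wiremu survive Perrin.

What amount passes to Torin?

Torin receives €129,000.

The entire €516,000 passes to the siblings and their issue.
Counting each half-blood sibling's line as half a unit, there are 2 units in €516,000, so one unit is €258,000. Whole-blood lines (Wiremu) take €258,000 each; half-blood lines (Oona and Yevgeni) take €129,000 each.
Oona's share (€129,000) passes entirely to Torin.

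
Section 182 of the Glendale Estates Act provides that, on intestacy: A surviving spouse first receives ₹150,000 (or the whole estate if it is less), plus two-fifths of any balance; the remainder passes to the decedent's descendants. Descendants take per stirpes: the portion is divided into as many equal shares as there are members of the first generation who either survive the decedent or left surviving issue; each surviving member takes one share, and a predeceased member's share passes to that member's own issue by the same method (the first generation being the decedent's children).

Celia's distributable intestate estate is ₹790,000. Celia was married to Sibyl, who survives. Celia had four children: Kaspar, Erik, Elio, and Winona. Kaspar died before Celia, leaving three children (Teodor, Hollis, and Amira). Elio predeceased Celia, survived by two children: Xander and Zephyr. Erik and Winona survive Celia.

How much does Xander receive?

Sibyl first takes ₹150,000, leaving a balance of ₹640,000. Sibyl then takes two-fifths of the balance (₹256,000), for a total of ₹406,000. The remaining ₹384,000 passes to the descendants.
The descendants' portion (₹384,000) is divided into 4 shares of ₹96,000: Erik and Winona each take ₹96,000; Kaspar's ₹96,000 share passes to Kaspar's issue; Elio's ₹96,000 share passes to Elio's issue.
Kaspar's share (₹96,000) is divided into 3 shares of ₹32,000: Teodor, Hollis, and Amira each take ₹32,000.
Elio's share (₹96,000) is divided into 2 shares of ₹48,000: Xander and Zephyr each take ₹48,000.

Xander receives ₹48,000.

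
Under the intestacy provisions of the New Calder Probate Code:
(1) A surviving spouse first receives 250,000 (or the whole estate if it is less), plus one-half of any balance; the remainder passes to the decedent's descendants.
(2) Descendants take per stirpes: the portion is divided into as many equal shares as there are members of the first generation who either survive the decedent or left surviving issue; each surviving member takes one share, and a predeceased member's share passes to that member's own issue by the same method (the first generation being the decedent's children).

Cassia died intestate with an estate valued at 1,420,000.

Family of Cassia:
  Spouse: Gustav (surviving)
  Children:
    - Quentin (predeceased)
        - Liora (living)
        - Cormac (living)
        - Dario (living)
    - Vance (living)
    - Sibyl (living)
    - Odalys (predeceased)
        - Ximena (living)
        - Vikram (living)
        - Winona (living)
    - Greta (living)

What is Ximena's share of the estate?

Gustav first takes 250,000, leaving a balance of 1,170,000. Gustav then takes one-half of the balance (585,000), for a total of 835,000. The remaining 585,000 passes to the descendants.
The descendants' portion (585,000) is divided into 5 shares of 117,000: Vance, Sibyl, and Greta each take 117,000; Quentin's 117,000 share passes to Quentin's issue; Odalys's 117,000 share passes to Odalys's issue.
Quentin's share (117,000) is divided into 3 shares of 39,000: Liora, Cormac, and Dario each take 39,000.
Odalys's share (117,000) is divided into 3 shares of 39,000: Ximena, Vikram, and Winona each take 39,000.

Ximena receives 39,000.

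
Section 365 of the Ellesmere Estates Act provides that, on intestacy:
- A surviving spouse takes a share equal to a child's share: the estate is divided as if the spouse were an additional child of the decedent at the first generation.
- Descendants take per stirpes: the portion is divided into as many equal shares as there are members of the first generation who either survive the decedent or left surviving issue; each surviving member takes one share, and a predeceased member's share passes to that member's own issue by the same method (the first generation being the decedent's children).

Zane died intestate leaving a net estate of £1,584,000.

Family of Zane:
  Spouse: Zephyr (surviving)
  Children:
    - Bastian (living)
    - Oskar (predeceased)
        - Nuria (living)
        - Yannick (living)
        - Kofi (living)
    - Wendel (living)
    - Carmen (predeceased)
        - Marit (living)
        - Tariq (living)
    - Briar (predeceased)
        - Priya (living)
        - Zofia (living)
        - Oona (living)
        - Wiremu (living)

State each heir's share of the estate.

The spouse counts as an additional share at the children's level, so there are 6 primary shares of £264,000. Zephyr takes one such share (£264,000).
The children's combined portion (£1,320,000) is divided into 5 shares of £264,000: Bastian and Wendel each take £264,000; Oskar's £264,000 share passes to Oskar's issue; Carmen's £264,000 share passes to Carmen's issue; Briar's £264,000 share passes to Briar's issue.
Oskar's share (£264,000) is divided into 3 shares of £88,000: Nuria, Yannick, and Kofi each take £88,000.
Carmen's share (£264,000) is divided into 2 shares of £132,000: Marit and Tariq each take £132,000.
Briar's share (£264,000) is divided into 4 shares of £66,000: Priya, Zofia, Oona, and Wiremu each take £66,000.

Zephyr: £264,000; Bastian: £264,000; Nuria: £88,000; Yannick: £88,000; Kofi: £88,000; Wendel: £264,000; Marit: £132,000; Tariq: £132,000; Priya: £66,000; Zofia: £66,000; Oona: £66,000; Wiremu: £66,000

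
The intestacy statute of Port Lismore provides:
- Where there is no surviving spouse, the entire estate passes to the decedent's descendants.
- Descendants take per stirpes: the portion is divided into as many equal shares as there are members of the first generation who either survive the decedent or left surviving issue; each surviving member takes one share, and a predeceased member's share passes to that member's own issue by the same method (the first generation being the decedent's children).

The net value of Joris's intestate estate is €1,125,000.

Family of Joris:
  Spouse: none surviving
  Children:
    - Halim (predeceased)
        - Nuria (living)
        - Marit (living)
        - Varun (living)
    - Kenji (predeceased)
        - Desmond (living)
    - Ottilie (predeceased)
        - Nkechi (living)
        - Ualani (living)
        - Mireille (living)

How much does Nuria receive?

Nuria receives €125,000.

The entire €1,125,000 passes to the descendants.
That amount (€1,125,000) is divided into 3 shares of €375,000: Halim's €375,000 share passes to Halim's issue; Kenji's €375,000 share passes to Kenji's issue; Ottilie's €375,000 share passes to Ottilie's issue.
Halim's share (€375,000) is divided into 3 shares of €125,000: Nuria, Marit, and Varun each take €125,000.
Kenji's share (€375,000) passes entirely to Desmond.
Ottilie's share (€375,000) is divided into 3 shares of €125,000: Nkechi, Ualani, and Mireille each take €125,000.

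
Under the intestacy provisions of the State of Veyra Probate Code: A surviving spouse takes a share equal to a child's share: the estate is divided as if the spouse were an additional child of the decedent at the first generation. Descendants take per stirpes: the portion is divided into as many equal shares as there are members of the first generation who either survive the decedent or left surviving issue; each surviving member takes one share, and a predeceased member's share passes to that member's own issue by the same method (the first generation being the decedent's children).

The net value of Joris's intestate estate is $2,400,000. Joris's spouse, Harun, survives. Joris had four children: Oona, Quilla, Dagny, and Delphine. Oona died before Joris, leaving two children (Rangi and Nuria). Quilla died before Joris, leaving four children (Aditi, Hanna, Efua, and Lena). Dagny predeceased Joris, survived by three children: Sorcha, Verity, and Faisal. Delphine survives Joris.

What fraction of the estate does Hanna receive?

Hanna receives 1/20 of the estate.

The spouse counts as an additional share at the children's level, so there are 5 primary shares of $480,000. Harun takes one such share ($480,000).
The children's combined portion ($1,920,000) is divided into 4 shares of $480,000: Delphine takes $480,000; Oona's $480,000 share passes to Oona's issue; Quilla's $480,000 share passes to Quilla's issue; Dagny's $480,000 share passes to Dagny's issue.
Oona's share ($480,000) is divided into 2 shares of $240,000: Rangi and Nuria each take $240,000.
Quilla's share ($480,000) is divided into 4 shares of $120,000: Aditi, Hanna, Efua, and Lena each take $120,000.
Dagny's share ($480,000) is divided into 3 shares of $160,000: Sorcha, Verity, and Faisal each take $160,000.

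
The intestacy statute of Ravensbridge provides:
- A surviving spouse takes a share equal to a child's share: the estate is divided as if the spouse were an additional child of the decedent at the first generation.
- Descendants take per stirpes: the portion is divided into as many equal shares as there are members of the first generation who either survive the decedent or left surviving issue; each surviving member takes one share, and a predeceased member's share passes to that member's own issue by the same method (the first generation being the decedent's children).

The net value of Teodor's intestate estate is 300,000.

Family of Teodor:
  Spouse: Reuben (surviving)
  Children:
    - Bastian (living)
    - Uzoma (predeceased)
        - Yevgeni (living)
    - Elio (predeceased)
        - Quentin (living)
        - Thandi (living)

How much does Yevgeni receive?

The spouse counts as an additional share at the children's level, so there are 4 primary shares of 75,000. Reuben takes one such share (75,000).
The children's combined portion (225,000) is divided into 3 shares of 75,000: Bastian takes 75,000; Uzoma's 75,000 share passes to Uzoma's issue; Elio's 75,000 share passes to Elio's issue.
Uzoma's share (75,000) passes entirely to Yevgeni.
Elio's share (75,000) is divided into 2 shares of 37,500: Quentin and Thandi each take 37,500.

Yevgeni receives 75,000.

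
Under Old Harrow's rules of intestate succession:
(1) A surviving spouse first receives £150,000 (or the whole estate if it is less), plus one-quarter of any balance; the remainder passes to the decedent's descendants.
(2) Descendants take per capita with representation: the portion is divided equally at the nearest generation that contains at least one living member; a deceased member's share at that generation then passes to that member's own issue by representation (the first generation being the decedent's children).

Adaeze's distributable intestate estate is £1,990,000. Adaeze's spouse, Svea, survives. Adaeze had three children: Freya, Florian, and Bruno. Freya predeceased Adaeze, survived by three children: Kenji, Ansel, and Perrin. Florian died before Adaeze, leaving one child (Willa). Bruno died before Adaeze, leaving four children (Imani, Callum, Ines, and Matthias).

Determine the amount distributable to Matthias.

Matthias receives £172,500.

Svea first takes £150,000, leaving a balance of £1,840,000. Svea then takes one-quarter of the balance (£460,000), for a total of £610,000. The remaining £1,380,000 passes to the descendants.
No child survives, so the initial division is made at the grandchildren's generation.
The descendants' portion (£1,380,000) is divided into 8 shares of £172,500: Kenji, Ansel, Perrin, Willa, Imani, Callum, Ines, and Matthias each take £172,500.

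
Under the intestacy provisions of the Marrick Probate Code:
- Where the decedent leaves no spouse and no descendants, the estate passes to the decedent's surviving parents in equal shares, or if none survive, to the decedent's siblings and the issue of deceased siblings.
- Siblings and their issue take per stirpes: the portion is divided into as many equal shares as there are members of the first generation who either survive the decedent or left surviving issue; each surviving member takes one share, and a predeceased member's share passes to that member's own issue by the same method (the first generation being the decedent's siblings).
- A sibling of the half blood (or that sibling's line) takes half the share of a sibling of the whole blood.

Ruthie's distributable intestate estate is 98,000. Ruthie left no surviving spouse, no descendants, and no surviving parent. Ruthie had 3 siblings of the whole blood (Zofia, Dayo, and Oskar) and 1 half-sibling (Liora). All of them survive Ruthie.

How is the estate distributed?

The entire 98,000 passes to the siblings and their issue.
Counting each half-blood sibling's line as half a unit, there are 7/2 units in 98,000, so one unit is 28,000. Whole-blood lines (Zofia, Dayo, and Oskar) take 28,000 each; half-blood lines (Liora) take 14,000 each.

Liora: 14,000; Zofia: 28,000; Dayo: 28,000; Oskar: 28,000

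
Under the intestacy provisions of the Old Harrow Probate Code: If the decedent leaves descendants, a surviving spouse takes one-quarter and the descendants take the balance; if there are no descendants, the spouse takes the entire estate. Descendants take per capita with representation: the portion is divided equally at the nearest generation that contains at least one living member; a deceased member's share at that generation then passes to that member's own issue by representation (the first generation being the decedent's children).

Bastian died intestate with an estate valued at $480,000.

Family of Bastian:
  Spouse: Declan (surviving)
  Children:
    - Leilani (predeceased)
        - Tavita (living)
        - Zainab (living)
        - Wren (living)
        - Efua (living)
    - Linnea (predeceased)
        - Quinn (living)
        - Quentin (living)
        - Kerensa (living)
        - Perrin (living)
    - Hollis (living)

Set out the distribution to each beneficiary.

Declan: $120,000; Tavita: $30,000; Zainab: $30,000; Wren: $30,000; Efua: $30,000; Quinn: $30,000; Quentin: $30,000; Kerensa: $30,000; Perrin: $30,000; Hollis: $120,000

Declan takes one-quarter of $480,000 = $120,000. The remaining $360,000 passes to the descendants.
The descendants' portion ($360,000) is divided into 3 shares of $120,000: Hollis takes $120,000; Leilani's $120,000 share passes to Leilani's issue; Linnea's $120,000 share passes to Linnea's issue.
Leilani's share ($120,000) is divided into 4 shares of $30,000: Tavita, Zainab, Wren, and Efua each take $30,000.
Linnea's share ($120,000) is divided into 4 shares of $30,000: Quinn, Quentin, Kerensa, and Perrin each take $30,000.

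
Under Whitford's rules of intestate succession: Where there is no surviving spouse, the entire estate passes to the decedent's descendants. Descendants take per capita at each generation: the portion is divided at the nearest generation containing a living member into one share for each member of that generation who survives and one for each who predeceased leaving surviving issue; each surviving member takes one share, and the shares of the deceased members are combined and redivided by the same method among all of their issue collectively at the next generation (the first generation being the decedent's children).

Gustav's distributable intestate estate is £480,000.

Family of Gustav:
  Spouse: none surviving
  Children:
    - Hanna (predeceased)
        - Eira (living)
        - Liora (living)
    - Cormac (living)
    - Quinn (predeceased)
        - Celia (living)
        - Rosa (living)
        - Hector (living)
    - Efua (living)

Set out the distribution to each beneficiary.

The entire £480,000 passes to the descendants.
That amount (£480,000) is divided at the children's generation into 4 shares of £120,000. Cormac and Efua each take £120,000. The 2 shares of the deceased (Hanna and Quinn) are combined into a pool of £240,000.
That pool (£240,000) is divided at the grandchildren's generation equally among Eira, Liora, Celia, Rosa, and Hector: £48,000 each.

Eira: £48,000; Liora: £48,000; Cormac: £120,000; Celia: £48,000; Rosa: £48,000; Hector: £48,000; Efua: £120,000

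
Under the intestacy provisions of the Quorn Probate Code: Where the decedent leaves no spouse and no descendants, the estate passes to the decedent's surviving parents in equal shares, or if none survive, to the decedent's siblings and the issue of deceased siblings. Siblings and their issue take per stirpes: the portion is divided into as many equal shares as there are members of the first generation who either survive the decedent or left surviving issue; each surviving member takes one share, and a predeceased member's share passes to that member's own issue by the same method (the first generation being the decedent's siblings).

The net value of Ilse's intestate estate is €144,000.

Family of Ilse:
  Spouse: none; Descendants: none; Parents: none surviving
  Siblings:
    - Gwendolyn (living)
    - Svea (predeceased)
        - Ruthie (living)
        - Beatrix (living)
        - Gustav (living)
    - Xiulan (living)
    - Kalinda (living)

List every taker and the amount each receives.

The entire €144,000 passes to the siblings and their issue.
That amount (€144,000) is divided into 4 shares of €36,000: Gwendolyn, Xiulan, and Kalinda each take €36,000; Svea's €36,000 share passes to Svea's issue.
Svea's share (€36,000) is divided into 3 shares of €12,000: Ruthie, Beatrix, and Gustav each take €12,000.

Gwendolyn: €36,000; Ruthie: €12,000; Beatrix: €12,000; Gustav: €12,000; Xiulan: €36,000; Kalinda: €36,000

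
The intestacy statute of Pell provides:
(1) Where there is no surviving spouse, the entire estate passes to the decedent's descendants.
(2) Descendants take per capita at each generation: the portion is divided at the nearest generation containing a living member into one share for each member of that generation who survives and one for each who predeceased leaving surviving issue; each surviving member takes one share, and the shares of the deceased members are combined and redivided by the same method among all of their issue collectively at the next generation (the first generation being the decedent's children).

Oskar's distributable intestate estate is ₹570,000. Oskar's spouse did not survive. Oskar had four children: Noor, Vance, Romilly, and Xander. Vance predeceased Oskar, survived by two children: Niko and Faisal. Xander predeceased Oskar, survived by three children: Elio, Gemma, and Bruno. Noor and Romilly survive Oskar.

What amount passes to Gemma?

Gemma receives ₹57,000.

The entire ₹570,000 passes to the descendants.
That amount (₹570,000) is divided at the children's generation into 4 shares of ₹142,500. Noor and Romilly each take ₹142,500. The 2 shares of the deceased (Vance and Xander) are combined into a pool of ₹285,000.
That pool (₹285,000) is divided at the grandchildren's generation equally among Niko, Faisal, Elio, Gemma, and Bruno: ₹57,000 each.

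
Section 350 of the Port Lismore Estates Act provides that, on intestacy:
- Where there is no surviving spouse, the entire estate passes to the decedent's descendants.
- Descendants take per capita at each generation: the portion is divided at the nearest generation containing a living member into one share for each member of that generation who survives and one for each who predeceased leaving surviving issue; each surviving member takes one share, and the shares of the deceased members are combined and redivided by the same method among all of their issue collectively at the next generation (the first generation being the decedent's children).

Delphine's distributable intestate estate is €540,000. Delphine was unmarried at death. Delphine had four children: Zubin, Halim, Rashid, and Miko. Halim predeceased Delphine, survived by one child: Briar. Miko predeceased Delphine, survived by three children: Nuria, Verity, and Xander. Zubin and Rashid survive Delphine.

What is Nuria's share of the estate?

The entire €540,000 passes to the descendants.
That amount (€540,000) is divided at the children's generation into 4 shares of €135,000. Zubin and Rashid each take €135,000. The 2 shares of the deceased (Halim and Miko) are combined into a pool of €270,000.
That pool (€270,000) is divided at the grandchildren's generation equally among Briar, Nuria, Verity, and Xander: €67,500 each.

Nuria receives €67,500.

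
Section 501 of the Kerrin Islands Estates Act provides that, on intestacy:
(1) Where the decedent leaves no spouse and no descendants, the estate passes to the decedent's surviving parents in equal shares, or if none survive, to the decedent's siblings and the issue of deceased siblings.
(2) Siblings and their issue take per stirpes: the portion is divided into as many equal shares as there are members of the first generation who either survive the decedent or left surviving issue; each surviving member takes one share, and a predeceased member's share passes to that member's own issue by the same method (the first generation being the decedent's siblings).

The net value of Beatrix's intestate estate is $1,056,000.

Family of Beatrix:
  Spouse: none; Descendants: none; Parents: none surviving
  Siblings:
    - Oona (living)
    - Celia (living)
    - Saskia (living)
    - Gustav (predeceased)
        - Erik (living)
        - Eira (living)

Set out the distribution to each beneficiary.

Oona: $264,000; Celia: $264,000; Saskia: $264,000; Erik: $132,000; Eira: $132,000

The entire $1,056,000 passes to the siblings and their issue.
That amount ($1,056,000) is divided into 4 shares of $264,000: Oona, Celia, and Saskia each take $264,000; Gustav's $264,000 share passes to Gustav's issue.
Gustav's share ($264,000) is divided into 2 shares of $132,000: Erik and Eira each take $132,000.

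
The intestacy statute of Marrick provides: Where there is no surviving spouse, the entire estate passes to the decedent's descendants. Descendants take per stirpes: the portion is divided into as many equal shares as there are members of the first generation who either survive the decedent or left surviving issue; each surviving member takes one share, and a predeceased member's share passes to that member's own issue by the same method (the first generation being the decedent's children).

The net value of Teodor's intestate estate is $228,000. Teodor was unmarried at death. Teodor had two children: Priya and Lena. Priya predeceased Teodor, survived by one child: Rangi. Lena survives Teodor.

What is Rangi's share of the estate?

Rangi receives $114,000.

The entire $228,000 passes to the descendants.
That amount ($228,000) is divided into 2 shares of $114,000: Lena takes $114,000; Priya's $114,000 share passes to Priya's issue.
Priya's share ($114,000) passes entirely to Rangi.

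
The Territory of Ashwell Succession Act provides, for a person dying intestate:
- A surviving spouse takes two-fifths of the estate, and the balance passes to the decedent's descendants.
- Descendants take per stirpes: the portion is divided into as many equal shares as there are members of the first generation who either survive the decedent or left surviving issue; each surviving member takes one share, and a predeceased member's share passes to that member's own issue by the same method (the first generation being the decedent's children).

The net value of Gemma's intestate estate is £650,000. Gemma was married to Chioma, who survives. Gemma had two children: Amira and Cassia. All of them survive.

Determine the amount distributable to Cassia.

Chioma takes two-fifths of £650,000 = £260,000. The remaining £390,000 passes to the descendants.
The descendants' portion (£390,000) is divided into 2 shares of £195,000: Amira and Cassia each take £195,000.

Cassia receives £195,000.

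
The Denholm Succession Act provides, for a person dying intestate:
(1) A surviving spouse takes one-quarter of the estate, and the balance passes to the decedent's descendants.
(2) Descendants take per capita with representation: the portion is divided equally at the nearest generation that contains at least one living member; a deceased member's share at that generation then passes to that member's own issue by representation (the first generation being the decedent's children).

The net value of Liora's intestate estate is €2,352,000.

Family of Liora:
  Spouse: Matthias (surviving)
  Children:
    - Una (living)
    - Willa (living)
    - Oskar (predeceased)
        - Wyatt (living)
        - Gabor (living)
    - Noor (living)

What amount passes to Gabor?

Gabor receives €220,500.

Matthias takes one-quarter of €2,352,000 = €588,000. The remaining €1,764,000 passes to the descendants.
The descendants' portion (€1,764,000) is divided into 4 shares of €441,000: Una, Willa, and Noor each take €441,000; Oskar's €441,000 share passes to Oskar's issue.
Oskar's share (€441,000) is divided into 2 shares of €220,500: Wyatt and Gabor each take €220,500.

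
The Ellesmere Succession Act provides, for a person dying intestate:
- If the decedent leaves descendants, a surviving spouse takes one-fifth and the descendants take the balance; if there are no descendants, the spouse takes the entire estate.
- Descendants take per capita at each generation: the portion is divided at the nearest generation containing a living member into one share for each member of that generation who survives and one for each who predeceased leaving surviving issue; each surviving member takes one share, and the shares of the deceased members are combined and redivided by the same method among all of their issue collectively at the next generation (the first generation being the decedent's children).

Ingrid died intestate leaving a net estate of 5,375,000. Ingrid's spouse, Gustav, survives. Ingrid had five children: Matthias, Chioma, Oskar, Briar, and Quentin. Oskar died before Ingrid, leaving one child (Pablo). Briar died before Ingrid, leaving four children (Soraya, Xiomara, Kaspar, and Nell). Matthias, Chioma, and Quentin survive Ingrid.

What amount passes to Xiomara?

Xiomara receives 344,000.

Gustav takes one-fifth of 5,375,000 = 1,075,000. The remaining 4,300,000 passes to the descendants.
The descendants' portion (4,300,000) is divided at the children's generation into 5 shares of 860,000. Matthias, Chioma, and Quentin each take 860,000. The 2 shares of the deceased (Oskar and Briar) are combined into a pool of 1,720,000.
That pool (1,720,000) is divided at the grandchildren's generation equally among Pablo, Soraya, Xiomara, Kaspar, and Nell: 344,000 each.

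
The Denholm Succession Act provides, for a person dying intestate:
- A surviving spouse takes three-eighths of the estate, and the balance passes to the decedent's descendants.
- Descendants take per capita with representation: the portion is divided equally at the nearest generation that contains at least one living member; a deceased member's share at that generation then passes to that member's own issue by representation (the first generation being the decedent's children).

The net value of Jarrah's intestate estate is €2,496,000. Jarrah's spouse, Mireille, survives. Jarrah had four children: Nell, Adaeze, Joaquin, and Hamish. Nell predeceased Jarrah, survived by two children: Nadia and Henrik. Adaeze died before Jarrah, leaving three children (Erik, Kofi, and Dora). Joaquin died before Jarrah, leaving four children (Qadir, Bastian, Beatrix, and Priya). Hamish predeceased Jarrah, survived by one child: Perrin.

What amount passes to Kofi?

Mireille takes three-eighths of €2,496,000 = €936,000. The remaining €1,560,000 passes to the descendants.
No child survives, so the initial division is made at the grandchildren's generation.
The descendants' portion (€1,560,000) is divided into 10 shares of €156,000: Nadia, Henrik, Erik, Kofi, Dora, Qadir, Bastian, Beatrix, Priya, and Perrin each take €156,000.

Kofi receives €156,000.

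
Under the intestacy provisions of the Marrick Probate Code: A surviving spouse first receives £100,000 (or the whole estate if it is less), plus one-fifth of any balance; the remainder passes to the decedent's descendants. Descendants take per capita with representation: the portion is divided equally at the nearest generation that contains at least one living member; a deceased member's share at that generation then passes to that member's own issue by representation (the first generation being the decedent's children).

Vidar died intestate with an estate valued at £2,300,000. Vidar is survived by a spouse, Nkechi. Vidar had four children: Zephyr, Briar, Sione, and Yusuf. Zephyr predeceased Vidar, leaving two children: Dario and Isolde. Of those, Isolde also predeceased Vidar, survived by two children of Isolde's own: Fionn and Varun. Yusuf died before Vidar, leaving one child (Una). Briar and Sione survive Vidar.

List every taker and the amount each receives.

Nkechi: £540,000; Dario: £220,000; Fionn: £110,000; Varun: £110,000; Briar: £440,000; Sione: £440,000; Una: £440,000

Nkechi first takes £100,000, leaving a balance of £2,200,000. Nkechi then takes one-fifth of the balance (£440,000), for a total of £540,000. The remaining £1,760,000 passes to the descendants.
The descendants' portion (£1,760,000) is divided into 4 shares of £440,000: Briar and Sione each take £440,000; Zephyr's £440,000 share passes to Zephyr's issue; Yusuf's £440,000 share passes to Yusuf's issue.
Zephyr's share (£440,000) is divided into 2 shares of £220,000: Dario takes £220,000; Isolde's £220,000 share passes to Isolde's issue.
Isolde's share (£220,000) is divided into 2 shares of £110,000: Fionn and Varun each take £110,000.
Yusuf's share (£440,000) passes entirely to Una.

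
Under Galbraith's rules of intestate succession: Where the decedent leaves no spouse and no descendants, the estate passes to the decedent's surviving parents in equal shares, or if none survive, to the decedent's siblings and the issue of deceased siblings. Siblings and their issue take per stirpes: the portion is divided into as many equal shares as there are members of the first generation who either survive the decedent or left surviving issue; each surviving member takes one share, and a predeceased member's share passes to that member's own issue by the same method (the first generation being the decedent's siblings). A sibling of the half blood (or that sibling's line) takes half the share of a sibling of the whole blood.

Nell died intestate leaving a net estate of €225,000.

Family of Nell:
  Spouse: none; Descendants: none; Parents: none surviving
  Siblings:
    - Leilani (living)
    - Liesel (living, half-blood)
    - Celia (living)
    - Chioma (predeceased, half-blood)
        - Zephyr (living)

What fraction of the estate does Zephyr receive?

Zephyr receives 1/6 of the estate.

The entire €225,000 passes to the siblings and their issue.
Counting each half-blood sibling's line as half a unit, there are 3 units in €225,000, so one unit is €75,000. Whole-blood lines (Leilani and Celia) take €75,000 each; half-blood lines (Liesel and Chioma) take €37,500 each.
Chioma's share (€37,500) passes entirely to Zephyr.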